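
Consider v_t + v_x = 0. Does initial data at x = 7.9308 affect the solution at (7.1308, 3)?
No. Only data at x = 4.1308 affects (7.1308, 3). Advection has one-way propagation along characteristics.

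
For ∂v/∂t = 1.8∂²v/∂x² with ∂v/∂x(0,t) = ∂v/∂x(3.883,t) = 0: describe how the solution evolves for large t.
v → constant (steady state). Heat is conserved (no flux at boundaries); solution approaches the spatial average.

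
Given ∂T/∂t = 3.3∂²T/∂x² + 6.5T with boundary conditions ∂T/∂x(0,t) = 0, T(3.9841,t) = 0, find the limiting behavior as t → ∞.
T grows unboundedly. Reaction dominates diffusion (r=6.5 > κπ²/(4L²)≈0.51); solution grows exponentially.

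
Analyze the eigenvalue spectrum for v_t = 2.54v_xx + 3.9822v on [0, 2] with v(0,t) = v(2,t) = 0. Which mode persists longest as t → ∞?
Eigenvalues: λₙ = 2.54n²π²/2² - 3.9822.
First three modes:
  n=1: λ₁ = 2.54π²/2² - 3.9822 ≈ 2.285
  n=2: λ₂ = 10.16π²/2² - 3.9822 ≈ 21.087
  n=3: λ₃ = 22.86π²/2² - 3.9822 ≈ 52.423
Since 2.54π²/2² ≈ 6.267 > 3.9822, all λₙ > 0.
The n=1 mode decays slowest → dominates as t → ∞.
Asymptotic: v ~ c₁ sin(πx/2) e^{-λ₁t} with decay rate λ₁ ≈ 2.285.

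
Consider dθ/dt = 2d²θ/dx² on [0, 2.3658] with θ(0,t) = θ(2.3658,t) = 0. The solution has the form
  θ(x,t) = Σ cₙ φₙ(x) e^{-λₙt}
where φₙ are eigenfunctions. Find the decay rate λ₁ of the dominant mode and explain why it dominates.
Eigenvalues: λₙ = 2n²π²/2.3658².
First three modes:
  n=1: λ₁ = 2π²/2.3658² ≈ 3.527
  n=2: λ₂ = 8π²/2.3658² ≈ 14.107 (4× faster decay)
  n=3: λ₃ = 18π²/2.3658² ≈ 31.741 (9× faster decay)
As t → ∞, higher modes decay exponentially faster. The n=1 mode dominates: θ ~ c₁ sin(πx/2.3658) e^{-λ₁t}.
Decay rate: λ₁ = 2π²/2.3658² ≈ 3.527.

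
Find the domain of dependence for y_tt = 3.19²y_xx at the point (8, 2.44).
Domain of dependence: [0.2164, 15.7836]. Signals travel at speed 3.19, so data within |x - 8| ≤ 3.19·2.44 = 7.7836 can reach the point.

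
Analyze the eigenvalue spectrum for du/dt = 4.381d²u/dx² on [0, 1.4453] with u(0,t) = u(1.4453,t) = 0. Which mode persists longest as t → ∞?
Eigenvalues: λₙ = 4.381n²π²/1.4453².
First three modes:
  n=1: λ₁ = 4.381π²/1.4453² ≈ 20.699
  n=2: λ₂ = 17.524π²/1.4453² ≈ 82.797 (4× faster decay)
  n=3: λ₃ = 39.429π²/1.4453² ≈ 186.294 (9× faster decay)
As t → ∞, higher modes decay exponentially faster. The n=1 mode dominates: u ~ c₁ sin(πx/1.4453) e^{-λ₁t}.
Decay rate: λ₁ = 4.381π²/1.4453² ≈ 20.699.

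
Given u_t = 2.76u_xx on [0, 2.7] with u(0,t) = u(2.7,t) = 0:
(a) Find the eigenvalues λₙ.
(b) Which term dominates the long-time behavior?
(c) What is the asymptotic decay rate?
Eigenvalues: λₙ = 2.76n²π²/2.7².
First three modes:
  n=1: λ₁ = 2.76π²/2.7² ≈ 3.737
  n=2: λ₂ = 11.04π²/2.7² ≈ 14.947 (4× faster decay)
  n=3: λ₃ = 24.84π²/2.7² ≈ 33.63 (9× faster decay)
As t → ∞, higher modes decay exponentially faster. The n=1 mode dominates: u ~ c₁ sin(πx/2.7) e^{-λ₁t}.
Decay rate: λ₁ = 2.76π²/2.7² ≈ 3.737.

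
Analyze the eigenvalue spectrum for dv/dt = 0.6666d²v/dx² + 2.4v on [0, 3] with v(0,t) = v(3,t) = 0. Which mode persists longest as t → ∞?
Eigenvalues: λₙ = 0.6666n²π²/3² - 2.4.
First three modes:
  n=1: λ₁ = 0.6666π²/3² - 2.4 ≈ -1.669
  n=2: λ₂ = 2.6664π²/3² - 2.4 ≈ 0.524
  n=3: λ₃ = 5.9994π²/3² - 2.4 ≈ 4.179
Since 0.6666π²/3² ≈ 0.731 < 2.4, λ₁ < 0.
The n=1 mode grows fastest (−λₙ is largest for n=1) → dominates.
Asymptotic: v ~ c₁ sin(πx/3) e^{1.669t} (exponential growth at rate −λ₁ ≈ 1.669).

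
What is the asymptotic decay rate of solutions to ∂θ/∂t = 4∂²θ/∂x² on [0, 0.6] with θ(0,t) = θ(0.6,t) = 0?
Eigenvalues: λₙ = 4n²π²/0.6².
First three modes:
  n=1: λ₁ = 4π²/0.6² ≈ 109.662
  n=2: λ₂ = 16π²/0.6² ≈ 438.649 (4× faster decay)
  n=3: λ₃ = 36π²/0.6² ≈ 986.96 (9× faster decay)
As t → ∞, higher modes decay exponentially faster. The n=1 mode dominates: θ ~ c₁ sin(πx/0.6) e^{-λ₁t}.
Decay rate: λ₁ = 4π²/0.6² ≈ 109.662.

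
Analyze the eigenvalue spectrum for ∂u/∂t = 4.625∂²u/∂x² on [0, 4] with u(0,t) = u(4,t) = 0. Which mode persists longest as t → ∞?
Eigenvalues: λₙ = 4.625n²π²/4².
First three modes:
  n=1: λ₁ = 4.625π²/4² ≈ 2.853
  n=2: λ₂ = 18.5π²/4² ≈ 11.412 (4× faster decay)
  n=3: λ₃ = 41.625π²/4² ≈ 25.676 (9× faster decay)
As t → ∞, higher modes decay exponentially faster. The n=1 mode dominates: u ~ c₁ sin(πx/4) e^{-λ₁t}.
Decay rate: λ₁ = 4.625π²/4² ≈ 2.853.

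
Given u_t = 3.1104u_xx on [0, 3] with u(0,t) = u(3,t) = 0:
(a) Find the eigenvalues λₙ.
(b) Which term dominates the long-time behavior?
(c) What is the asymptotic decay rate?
Eigenvalues: λₙ = 3.1104n²π²/3².
First three modes:
  n=1: λ₁ = 3.1104π²/3² ≈ 3.411
  n=2: λ₂ = 12.4416π²/3² ≈ 13.644 (4× faster decay)
  n=3: λ₃ = 27.9936π²/3² ≈ 30.698 (9× faster decay)
As t → ∞, higher modes decay exponentially faster. The n=1 mode dominates: u ~ c₁ sin(πx/3) e^{-λ₁t}.
Decay rate: λ₁ = 3.1104π²/3² ≈ 3.411.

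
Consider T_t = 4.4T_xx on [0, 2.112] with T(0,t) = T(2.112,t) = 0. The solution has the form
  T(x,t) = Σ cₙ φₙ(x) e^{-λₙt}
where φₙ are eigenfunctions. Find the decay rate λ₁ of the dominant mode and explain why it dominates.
Eigenvalues: λₙ = 4.4n²π²/2.112².
First three modes:
  n=1: λ₁ = 4.4π²/2.112² ≈ 9.736
  n=2: λ₂ = 17.6π²/2.112² ≈ 38.943 (4× faster decay)
  n=3: λ₃ = 39.6π²/2.112² ≈ 87.621 (9× faster decay)
As t → ∞, higher modes decay exponentially faster. The n=1 mode dominates: T ~ c₁ sin(πx/2.112) e^{-λ₁t}.
Decay rate: λ₁ = 4.4π²/2.112² ≈ 9.736.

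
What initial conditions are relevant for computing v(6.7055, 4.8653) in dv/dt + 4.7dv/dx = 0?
A single point: x = -16.16141. The characteristic through (6.7055, 4.8653) is x - 4.7t = const, so x = 6.7055 - 4.7·4.8653 = -16.16141.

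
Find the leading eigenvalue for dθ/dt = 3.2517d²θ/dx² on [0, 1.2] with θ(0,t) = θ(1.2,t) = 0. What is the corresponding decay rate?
Eigenvalues: λₙ = 3.2517n²π²/1.2².
First three modes:
  n=1: λ₁ = 3.2517π²/1.2² ≈ 22.287
  n=2: λ₂ = 13.0068π²/1.2² ≈ 89.147 (4× faster decay)
  n=3: λ₃ = 29.2653π²/1.2² ≈ 200.581 (9× faster decay)
As t → ∞, higher modes decay exponentially faster. The n=1 mode dominates: θ ~ c₁ sin(πx/1.2) e^{-λ₁t}.
Decay rate: λ₁ = 3.2517π²/1.2² ≈ 22.287.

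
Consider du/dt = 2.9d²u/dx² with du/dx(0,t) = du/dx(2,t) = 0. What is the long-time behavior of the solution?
As t → ∞, u → constant (steady state). Heat is conserved (no flux at boundaries); solution approaches the spatial average.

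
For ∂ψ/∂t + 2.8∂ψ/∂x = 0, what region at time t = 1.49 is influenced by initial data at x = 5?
At x = 9.172. The characteristic carries data from (5, 0) to (9.172, 1.49).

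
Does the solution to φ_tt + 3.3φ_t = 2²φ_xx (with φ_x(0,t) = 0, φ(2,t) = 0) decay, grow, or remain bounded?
φ → 0. Damping (γ=3.3) dissipates energy; oscillations decay exponentially.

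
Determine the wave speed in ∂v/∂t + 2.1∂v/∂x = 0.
Speed = 2.1. Information travels along x - 2.1t = const (rightward).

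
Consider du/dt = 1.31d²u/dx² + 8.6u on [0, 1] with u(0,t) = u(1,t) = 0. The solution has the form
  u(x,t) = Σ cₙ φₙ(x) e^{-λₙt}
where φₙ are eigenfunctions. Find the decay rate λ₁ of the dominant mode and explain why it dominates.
Eigenvalues: λₙ = 1.31n²π²/1² - 8.6.
First three modes:
  n=1: λ₁ = 1.31π² - 8.6 ≈ 4.329
  n=2: λ₂ = 5.24π² - 8.6 ≈ 43.117
  n=3: λ₃ = 11.79π² - 8.6 ≈ 107.763
Since 1.31π² ≈ 12.929 > 8.6, all λₙ > 0.
The n=1 mode decays slowest → dominates as t → ∞.
Asymptotic: u ~ c₁ sin(πx/1) e^{-λ₁t} with decay rate λ₁ ≈ 4.329.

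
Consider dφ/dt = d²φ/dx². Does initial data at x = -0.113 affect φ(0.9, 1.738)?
Yes, for any finite x. The heat equation has infinite propagation speed, so all initial data affects all points at any t > 0.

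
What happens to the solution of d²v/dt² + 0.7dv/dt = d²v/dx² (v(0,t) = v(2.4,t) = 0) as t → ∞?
v → 0. Damping (γ=0.7) dissipates energy; oscillations decay exponentially.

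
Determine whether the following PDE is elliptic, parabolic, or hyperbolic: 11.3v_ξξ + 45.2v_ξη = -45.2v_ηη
Rewriting in standard form: 11.3v_ξξ + 45.2v_ξη + 45.2v_ηη = 0. Coefficients: A = 11.3, B = 45.2, C = 45.2. B² - 4AC = 0, which is zero, so the equation is parabolic.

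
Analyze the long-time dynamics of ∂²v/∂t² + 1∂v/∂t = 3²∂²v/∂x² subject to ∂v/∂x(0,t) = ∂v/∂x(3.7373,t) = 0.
Long-time behavior: v → constant (steady state). Damping (γ=1) dissipates the nonconstant modes; with Neumann BCs the spatial average obeys M''+γM'=0 and tends to a finite limit.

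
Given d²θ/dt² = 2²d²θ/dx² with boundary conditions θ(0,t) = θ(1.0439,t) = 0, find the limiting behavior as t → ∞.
θ oscillates (no decay). Energy is conserved; the solution oscillates indefinitely as standing waves.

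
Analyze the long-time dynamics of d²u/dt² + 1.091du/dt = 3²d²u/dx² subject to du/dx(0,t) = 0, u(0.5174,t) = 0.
Long-time behavior: u → 0. Damping (γ=1.091) dissipates energy; oscillations decay exponentially.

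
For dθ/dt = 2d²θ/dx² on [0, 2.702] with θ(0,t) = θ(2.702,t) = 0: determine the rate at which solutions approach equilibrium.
Eigenvalues: λₙ = 2n²π²/2.702².
First three modes:
  n=1: λ₁ = 2π²/2.702² ≈ 2.704
  n=2: λ₂ = 8π²/2.702² ≈ 10.815 (4× faster decay)
  n=3: λ₃ = 18π²/2.702² ≈ 24.333 (9× faster decay)
As t → ∞, higher modes decay exponentially faster. The n=1 mode dominates: θ ~ c₁ sin(πx/2.702) e^{-λ₁t}.
Decay rate: λ₁ = 2π²/2.702² ≈ 2.704.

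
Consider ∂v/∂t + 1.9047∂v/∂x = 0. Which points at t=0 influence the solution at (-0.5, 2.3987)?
A single point: x = -5.06880389. The characteristic through (-0.5, 2.3987) is x - 1.9047t = const, so x = -0.5 - 1.9047·2.3987 = -5.06880389.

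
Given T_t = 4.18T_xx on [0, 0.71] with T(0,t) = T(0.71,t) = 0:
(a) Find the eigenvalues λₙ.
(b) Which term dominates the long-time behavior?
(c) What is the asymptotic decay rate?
Eigenvalues: λₙ = 4.18n²π²/0.71².
First three modes:
  n=1: λ₁ = 4.18π²/0.71² ≈ 81.839
  n=2: λ₂ = 16.72π²/0.71² ≈ 327.355 (4× faster decay)
  n=3: λ₃ = 37.62π²/0.71² ≈ 736.549 (9× faster decay)
As t → ∞, higher modes decay exponentially faster. The n=1 mode dominates: T ~ c₁ sin(πx/0.71) e^{-λ₁t}.
Decay rate: λ₁ = 4.18π²/0.71² ≈ 81.839.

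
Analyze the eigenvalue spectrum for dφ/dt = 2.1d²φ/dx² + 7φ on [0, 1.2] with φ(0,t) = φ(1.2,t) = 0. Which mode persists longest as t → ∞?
Eigenvalues: λₙ = 2.1n²π²/1.2² - 7.
First three modes:
  n=1: λ₁ = 2.1π²/1.2² - 7 ≈ 7.393
  n=2: λ₂ = 8.4π²/1.2² - 7 ≈ 50.573
  n=3: λ₃ = 18.9π²/1.2² - 7 ≈ 122.539
Since 2.1π²/1.2² ≈ 14.393 > 7, all λₙ > 0.
The n=1 mode decays slowest → dominates as t → ∞.
Asymptotic: φ ~ c₁ sin(πx/1.2) e^{-λ₁t} with decay rate λ₁ ≈ 7.393.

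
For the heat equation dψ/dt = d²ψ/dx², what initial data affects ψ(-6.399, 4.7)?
The entire real line. The heat equation has infinite propagation speed: any initial disturbance instantly affects all points (though exponentially small far away).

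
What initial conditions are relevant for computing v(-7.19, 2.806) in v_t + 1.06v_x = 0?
A single point: x = -10.16436. The characteristic through (-7.19, 2.806) is x - 1.06t = const, so x = -7.19 - 1.06·2.806 = -10.16436.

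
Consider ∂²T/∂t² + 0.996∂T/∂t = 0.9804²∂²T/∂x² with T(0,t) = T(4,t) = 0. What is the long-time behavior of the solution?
As t → ∞, T → 0. Damping (γ=0.996) dissipates energy; oscillations decay exponentially.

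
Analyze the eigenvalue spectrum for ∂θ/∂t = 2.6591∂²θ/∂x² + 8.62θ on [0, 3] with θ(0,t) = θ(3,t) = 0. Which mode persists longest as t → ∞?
Eigenvalues: λₙ = 2.6591n²π²/3² - 8.62.
First three modes:
  n=1: λ₁ = 2.6591π²/3² - 8.62 ≈ -5.704
  n=2: λ₂ = 10.6364π²/3² - 8.62 ≈ 3.044
  n=3: λ₃ = 23.9319π²/3² - 8.62 ≈ 17.624
Since 2.6591π²/3² ≈ 2.916 < 8.62, λ₁ < 0.
The n=1 mode grows fastest (−λₙ is largest for n=1) → dominates.
Asymptotic: θ ~ c₁ sin(πx/3) e^{5.704t} (exponential growth at rate −λ₁ ≈ 5.704).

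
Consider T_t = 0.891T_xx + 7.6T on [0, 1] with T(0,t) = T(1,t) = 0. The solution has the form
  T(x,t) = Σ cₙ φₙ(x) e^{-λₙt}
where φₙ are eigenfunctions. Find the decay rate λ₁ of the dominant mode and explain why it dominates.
Eigenvalues: λₙ = 0.891n²π²/1² - 7.6.
First three modes:
  n=1: λ₁ = 0.891π² - 7.6 ≈ 1.194
  n=2: λ₂ = 3.564π² - 7.6 ≈ 27.575
  n=3: λ₃ = 8.019π² - 7.6 ≈ 71.544
Since 0.891π² ≈ 8.794 > 7.6, all λₙ > 0.
The n=1 mode decays slowest → dominates as t → ∞.
Asymptotic: T ~ c₁ sin(πx/1) e^{-λ₁t} with decay rate λ₁ ≈ 1.194.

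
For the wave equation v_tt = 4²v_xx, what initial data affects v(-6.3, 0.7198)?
Domain of dependence: [-9.1792, -3.4208]. Signals travel at speed 4, so data within |x - -6.3| ≤ 4·0.7198 = 2.8792 can reach the point.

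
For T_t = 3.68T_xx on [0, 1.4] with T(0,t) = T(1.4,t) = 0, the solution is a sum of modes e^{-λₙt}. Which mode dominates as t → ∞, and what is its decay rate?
Eigenvalues: λₙ = 3.68n²π²/1.4².
First three modes:
  n=1: λ₁ = 3.68π²/1.4² ≈ 18.531
  n=2: λ₂ = 14.72π²/1.4² ≈ 74.123 (4× faster decay)
  n=3: λ₃ = 33.12π²/1.4² ≈ 166.776 (9× faster decay)
As t → ∞, higher modes decay exponentially faster. The n=1 mode dominates: T ~ c₁ sin(πx/1.4) e^{-λ₁t}.
Decay rate: λ₁ = 3.68π²/1.4² ≈ 18.531.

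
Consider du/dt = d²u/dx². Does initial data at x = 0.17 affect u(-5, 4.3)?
Yes, for any finite x. The heat equation has infinite propagation speed, so all initial data affects all points at any t > 0.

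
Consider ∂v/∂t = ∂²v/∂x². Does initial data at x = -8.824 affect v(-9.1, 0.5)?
Yes, for any finite x. The heat equation has infinite propagation speed, so all initial data affects all points at any t > 0.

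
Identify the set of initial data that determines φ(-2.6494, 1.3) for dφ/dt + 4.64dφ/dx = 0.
A single point: x = -8.6814. The characteristic through (-2.6494, 1.3) is x - 4.64t = const, so x = -2.6494 - 4.64·1.3 = -8.6814.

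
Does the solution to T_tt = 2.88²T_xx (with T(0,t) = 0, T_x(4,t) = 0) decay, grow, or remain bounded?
T oscillates (no decay). Energy is conserved; the solution oscillates indefinitely as standing waves.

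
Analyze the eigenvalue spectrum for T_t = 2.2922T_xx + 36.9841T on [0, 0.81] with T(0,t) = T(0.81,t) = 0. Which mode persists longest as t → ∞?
Eigenvalues: λₙ = 2.2922n²π²/0.81² - 36.9841.
First three modes:
  n=1: λ₁ = 2.2922π²/0.81² - 36.9841 ≈ -2.503
  n=2: λ₂ = 9.1688π²/0.81² - 36.9841 ≈ 100.941
  n=3: λ₃ = 20.6298π²/0.81² - 36.9841 ≈ 273.347
Since 2.2922π²/0.81² ≈ 34.481 < 36.9841, λ₁ < 0.
The n=1 mode grows fastest (−λₙ is largest for n=1) → dominates.
Asymptotic: T ~ c₁ sin(πx/0.81) e^{2.503t} (exponential growth at rate −λ₁ ≈ 2.503).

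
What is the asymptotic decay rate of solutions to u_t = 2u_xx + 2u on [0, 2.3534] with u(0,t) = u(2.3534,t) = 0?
Eigenvalues: λₙ = 2n²π²/2.3534² - 2.
First three modes:
  n=1: λ₁ = 2π²/2.3534² - 2 ≈ 1.564
  n=2: λ₂ = 8π²/2.3534² - 2 ≈ 12.256
  n=3: λ₃ = 18π²/2.3534² - 2 ≈ 30.076
Since 2π²/2.3534² ≈ 3.564 > 2, all λₙ > 0.
The n=1 mode decays slowest → dominates as t → ∞.
Asymptotic: u ~ c₁ sin(πx/2.3534) e^{-λ₁t} with decay rate λ₁ ≈ 1.564.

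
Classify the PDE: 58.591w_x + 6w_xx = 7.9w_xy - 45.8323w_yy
Rewriting in standard form: 6w_xx - 7.9w_xy + 45.8323w_yy + 58.591w_x = 0. A = 6, B = -7.9, C = 45.8323. Discriminant B² - 4AC = -1037.5652. Since -1037.5652 < 0, elliptic.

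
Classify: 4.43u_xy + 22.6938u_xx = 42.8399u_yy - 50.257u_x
Rewriting in standard form: 22.6938u_xx + 4.43u_xy - 42.8399u_yy + 50.257u_x = 0. Hyperbolic (discriminant = 3908.42539048).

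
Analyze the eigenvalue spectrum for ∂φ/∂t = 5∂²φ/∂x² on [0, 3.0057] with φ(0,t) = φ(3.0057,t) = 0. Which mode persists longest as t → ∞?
Eigenvalues: λₙ = 5n²π²/3.0057².
First three modes:
  n=1: λ₁ = 5π²/3.0057² ≈ 5.462
  n=2: λ₂ = 20π²/3.0057² ≈ 21.849 (4× faster decay)
  n=3: λ₃ = 45π²/3.0057² ≈ 49.161 (9× faster decay)
As t → ∞, higher modes decay exponentially faster. The n=1 mode dominates: φ ~ c₁ sin(πx/3.0057) e^{-λ₁t}.
Decay rate: λ₁ = 5π²/3.0057² ≈ 5.462.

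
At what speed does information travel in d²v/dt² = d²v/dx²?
Speed = 1. Information travels along characteristics x = x₀ ± 1t.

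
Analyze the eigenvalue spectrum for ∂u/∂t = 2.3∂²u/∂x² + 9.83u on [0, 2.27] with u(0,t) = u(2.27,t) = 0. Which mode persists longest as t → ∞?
Eigenvalues: λₙ = 2.3n²π²/2.27² - 9.83.
First three modes:
  n=1: λ₁ = 2.3π²/2.27² - 9.83 ≈ -5.425
  n=2: λ₂ = 9.2π²/2.27² - 9.83 ≈ 7.791
  n=3: λ₃ = 20.7π²/2.27² - 9.83 ≈ 29.818
Since 2.3π²/2.27² ≈ 4.405 < 9.83, λ₁ < 0.
The n=1 mode grows fastest (−λₙ is largest for n=1) → dominates.
Asymptotic: u ~ c₁ sin(πx/2.27) e^{5.425t} (exponential growth at rate −λ₁ ≈ 5.425).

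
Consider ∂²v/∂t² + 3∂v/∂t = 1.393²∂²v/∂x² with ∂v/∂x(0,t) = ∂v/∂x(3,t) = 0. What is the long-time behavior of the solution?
As t → ∞, v → constant (steady state). Damping (γ=3) dissipates the nonconstant modes; with Neumann BCs the spatial average obeys M''+γM'=0 and tends to a finite limit.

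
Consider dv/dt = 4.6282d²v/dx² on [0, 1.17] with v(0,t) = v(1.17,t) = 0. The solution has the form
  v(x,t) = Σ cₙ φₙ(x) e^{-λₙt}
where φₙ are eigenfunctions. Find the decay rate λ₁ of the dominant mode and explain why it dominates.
Eigenvalues: λₙ = 4.6282n²π²/1.17².
First three modes:
  n=1: λ₁ = 4.6282π²/1.17² ≈ 33.369
  n=2: λ₂ = 18.5128π²/1.17² ≈ 133.475 (4× faster decay)
  n=3: λ₃ = 41.6538π²/1.17² ≈ 300.319 (9× faster decay)
As t → ∞, higher modes decay exponentially faster. The n=1 mode dominates: v ~ c₁ sin(πx/1.17) e^{-λ₁t}.
Decay rate: λ₁ = 4.6282π²/1.17² ≈ 33.369.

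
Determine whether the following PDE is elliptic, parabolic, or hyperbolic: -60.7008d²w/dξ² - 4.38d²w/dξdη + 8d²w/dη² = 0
Coefficients: A = -60.7008, B = -4.38, C = 8. B² - 4AC = 1961.61, which is positive, so the equation is hyperbolic.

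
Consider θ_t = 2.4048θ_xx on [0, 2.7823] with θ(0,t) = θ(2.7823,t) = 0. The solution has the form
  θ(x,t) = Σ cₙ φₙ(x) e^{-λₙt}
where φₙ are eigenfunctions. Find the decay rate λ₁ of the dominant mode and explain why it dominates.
Eigenvalues: λₙ = 2.4048n²π²/2.7823².
First three modes:
  n=1: λ₁ = 2.4048π²/2.7823² ≈ 3.066
  n=2: λ₂ = 9.6192π²/2.7823² ≈ 12.264 (4× faster decay)
  n=3: λ₃ = 21.6432π²/2.7823² ≈ 27.594 (9× faster decay)
As t → ∞, higher modes decay exponentially faster. The n=1 mode dominates: θ ~ c₁ sin(πx/2.7823) e^{-λ₁t}.
Decay rate: λ₁ = 2.4048π²/2.7823² ≈ 3.066.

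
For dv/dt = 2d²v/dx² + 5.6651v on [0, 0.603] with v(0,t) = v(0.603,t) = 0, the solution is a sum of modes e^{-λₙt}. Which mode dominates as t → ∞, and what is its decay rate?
Eigenvalues: λₙ = 2n²π²/0.603² - 5.6651.
First three modes:
  n=1: λ₁ = 2π²/0.603² - 5.6651 ≈ 48.622
  n=2: λ₂ = 8π²/0.603² - 5.6651 ≈ 211.483
  n=3: λ₃ = 18π²/0.603² - 5.6651 ≈ 482.917
Since 2π²/0.603² ≈ 54.287 > 5.6651, all λₙ > 0.
The n=1 mode decays slowest → dominates as t → ∞.
Asymptotic: v ~ c₁ sin(πx/0.603) e^{-λ₁t} with decay rate λ₁ ≈ 48.622.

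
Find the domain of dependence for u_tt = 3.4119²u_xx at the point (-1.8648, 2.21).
Domain of dependence: [-9.405099, 5.675499]. Signals travel at speed 3.4119, so data within |x - -1.8648| ≤ 3.4119·2.21 = 7.540299 can reach the point.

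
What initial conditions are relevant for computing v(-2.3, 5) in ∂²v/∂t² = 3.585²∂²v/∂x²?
Domain of dependence: [-20.225, 15.625]. Signals travel at speed 3.585, so data within |x - -2.3| ≤ 3.585·5 = 17.925 can reach the point.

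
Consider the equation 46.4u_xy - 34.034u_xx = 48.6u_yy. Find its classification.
Rewriting in standard form: -34.034u_xx + 46.4u_xy - 48.6u_yy = 0. Elliptic. (A = -34.034, B = 46.4, C = -48.6 gives B² - 4AC = -4463.2496.)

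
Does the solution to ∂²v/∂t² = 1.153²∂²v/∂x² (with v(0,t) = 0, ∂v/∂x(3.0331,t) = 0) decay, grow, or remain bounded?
v oscillates (no decay). Energy is conserved; the solution oscillates indefinitely as standing waves.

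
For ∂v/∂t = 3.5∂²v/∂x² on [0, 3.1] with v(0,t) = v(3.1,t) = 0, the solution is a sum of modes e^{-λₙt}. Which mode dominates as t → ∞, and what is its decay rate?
Eigenvalues: λₙ = 3.5n²π²/3.1².
First three modes:
  n=1: λ₁ = 3.5π²/3.1² ≈ 3.595
  n=2: λ₂ = 14π²/3.1² ≈ 14.378 (4× faster decay)
  n=3: λ₃ = 31.5π²/3.1² ≈ 32.351 (9× faster decay)
As t → ∞, higher modes decay exponentially faster. The n=1 mode dominates: v ~ c₁ sin(πx/3.1) e^{-λ₁t}.
Decay rate: λ₁ = 3.5π²/3.1² ≈ 3.595.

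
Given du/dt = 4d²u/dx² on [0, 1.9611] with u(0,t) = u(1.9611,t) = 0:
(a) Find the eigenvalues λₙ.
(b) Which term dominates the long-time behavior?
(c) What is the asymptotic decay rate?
Eigenvalues: λₙ = 4n²π²/1.9611².
First three modes:
  n=1: λ₁ = 4π²/1.9611² ≈ 10.265
  n=2: λ₂ = 16π²/1.9611² ≈ 41.06 (4× faster decay)
  n=3: λ₃ = 36π²/1.9611² ≈ 92.385 (9× faster decay)
As t → ∞, higher modes decay exponentially faster. The n=1 mode dominates: u ~ c₁ sin(πx/1.9611) e^{-λ₁t}.
Decay rate: λ₁ = 4π²/1.9611² ≈ 10.265.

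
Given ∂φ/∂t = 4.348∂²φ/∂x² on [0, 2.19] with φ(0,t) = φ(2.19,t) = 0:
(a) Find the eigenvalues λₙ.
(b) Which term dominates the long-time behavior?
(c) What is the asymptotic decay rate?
Eigenvalues: λₙ = 4.348n²π²/2.19².
First three modes:
  n=1: λ₁ = 4.348π²/2.19² ≈ 8.947
  n=2: λ₂ = 17.392π²/2.19² ≈ 35.79 (4× faster decay)
  n=3: λ₃ = 39.132π²/2.19² ≈ 80.527 (9× faster decay)
As t → ∞, higher modes decay exponentially faster. The n=1 mode dominates: φ ~ c₁ sin(πx/2.19) e^{-λ₁t}.
Decay rate: λ₁ = 4.348π²/2.19² ≈ 8.947.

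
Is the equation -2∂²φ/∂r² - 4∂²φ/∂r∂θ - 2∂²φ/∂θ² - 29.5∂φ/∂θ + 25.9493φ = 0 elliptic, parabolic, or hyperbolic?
Computing B² - 4AC with A = -2, B = -4, C = -2: discriminant = 0 (zero). Answer: parabolic.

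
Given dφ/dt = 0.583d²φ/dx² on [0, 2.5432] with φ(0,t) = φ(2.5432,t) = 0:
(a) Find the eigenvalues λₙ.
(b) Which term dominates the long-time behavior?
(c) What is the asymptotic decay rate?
Eigenvalues: λₙ = 0.583n²π²/2.5432².
First three modes:
  n=1: λ₁ = 0.583π²/2.5432² ≈ 0.89
  n=2: λ₂ = 2.332π²/2.5432² ≈ 3.559 (4× faster decay)
  n=3: λ₃ = 5.247π²/2.5432² ≈ 8.007 (9× faster decay)
As t → ∞, higher modes decay exponentially faster. The n=1 mode dominates: φ ~ c₁ sin(πx/2.5432) e^{-λ₁t}.
Decay rate: λ₁ = 0.583π²/2.5432² ≈ 0.89.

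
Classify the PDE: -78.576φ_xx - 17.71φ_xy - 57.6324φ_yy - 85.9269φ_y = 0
A = -78.576, B = -17.71, C = -57.6324. Discriminant B² - 4AC = -17800.4497496. Since -17800.4497496 < 0, elliptic.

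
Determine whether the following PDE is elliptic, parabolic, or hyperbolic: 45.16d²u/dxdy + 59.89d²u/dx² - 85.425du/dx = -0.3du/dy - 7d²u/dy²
Rewriting in standard form: 59.89d²u/dx² + 45.16d²u/dxdy + 7d²u/dy² - 85.425du/dx + 0.3du/dy = 0. Coefficients: A = 59.89, B = 45.16, C = 7. B² - 4AC = 362.5056, which is positive, so the equation is hyperbolic.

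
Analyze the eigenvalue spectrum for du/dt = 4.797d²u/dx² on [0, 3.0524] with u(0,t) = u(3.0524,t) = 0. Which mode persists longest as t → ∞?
Eigenvalues: λₙ = 4.797n²π²/3.0524².
First three modes:
  n=1: λ₁ = 4.797π²/3.0524² ≈ 5.081
  n=2: λ₂ = 19.188π²/3.0524² ≈ 20.326 (4× faster decay)
  n=3: λ₃ = 43.173π²/3.0524² ≈ 45.733 (9× faster decay)
As t → ∞, higher modes decay exponentially faster. The n=1 mode dominates: u ~ c₁ sin(πx/3.0524) e^{-λ₁t}.
Decay rate: λ₁ = 4.797π²/3.0524² ≈ 5.081.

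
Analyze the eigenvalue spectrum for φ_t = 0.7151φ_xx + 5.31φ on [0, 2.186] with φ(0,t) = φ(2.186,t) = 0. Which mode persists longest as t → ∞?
Eigenvalues: λₙ = 0.7151n²π²/2.186² - 5.31.
First three modes:
  n=1: λ₁ = 0.7151π²/2.186² - 5.31 ≈ -3.833
  n=2: λ₂ = 2.8604π²/2.186² - 5.31 ≈ 0.598
  n=3: λ₃ = 6.4359π²/2.186² - 5.31 ≈ 7.983
Since 0.7151π²/2.186² ≈ 1.477 < 5.31, λ₁ < 0.
The n=1 mode grows fastest (−λₙ is largest for n=1) → dominates.
Asymptotic: φ ~ c₁ sin(πx/2.186) e^{3.833t} (exponential growth at rate −λ₁ ≈ 3.833).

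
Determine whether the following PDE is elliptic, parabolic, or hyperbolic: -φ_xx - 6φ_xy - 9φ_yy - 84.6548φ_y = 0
Coefficients: A = -1, B = -6, C = -9. B² - 4AC = 0, which is zero, so the equation is parabolic.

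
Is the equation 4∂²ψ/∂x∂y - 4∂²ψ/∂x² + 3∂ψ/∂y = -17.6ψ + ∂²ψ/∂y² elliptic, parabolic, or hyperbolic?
Rewriting in standard form: -4∂²ψ/∂x² + 4∂²ψ/∂x∂y - ∂²ψ/∂y² + 3∂ψ/∂y + 17.6ψ = 0. Computing B² - 4AC with A = -4, B = 4, C = -1: discriminant = 0 (zero). Answer: parabolic.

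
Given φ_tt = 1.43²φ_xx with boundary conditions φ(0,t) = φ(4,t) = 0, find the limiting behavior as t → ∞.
φ oscillates (no decay). Energy is conserved; the solution oscillates indefinitely as standing waves.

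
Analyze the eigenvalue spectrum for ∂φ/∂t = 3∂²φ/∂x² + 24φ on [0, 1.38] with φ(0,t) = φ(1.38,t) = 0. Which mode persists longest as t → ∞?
Eigenvalues: λₙ = 3n²π²/1.38² - 24.
First three modes:
  n=1: λ₁ = 3π²/1.38² - 24 ≈ -8.452
  n=2: λ₂ = 12π²/1.38² - 24 ≈ 38.19
  n=3: λ₃ = 27π²/1.38² - 24 ≈ 115.928
Since 3π²/1.38² ≈ 15.548 < 24, λ₁ < 0.
The n=1 mode grows fastest (−λₙ is largest for n=1) → dominates.
Asymptotic: φ ~ c₁ sin(πx/1.38) e^{8.452t} (exponential growth at rate −λ₁ ≈ 8.452).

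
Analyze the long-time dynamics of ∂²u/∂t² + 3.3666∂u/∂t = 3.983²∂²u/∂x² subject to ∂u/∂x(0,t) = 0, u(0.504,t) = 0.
Long-time behavior: u → 0. Damping (γ=3.3666) dissipates energy; oscillations decay exponentially.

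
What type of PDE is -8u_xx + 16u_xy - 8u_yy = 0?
With A = -8, B = 16, C = -8, the discriminant is 0. This is a parabolic PDE.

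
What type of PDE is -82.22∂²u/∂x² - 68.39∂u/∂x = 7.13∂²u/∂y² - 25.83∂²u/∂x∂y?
Rewriting in standard form: -82.22∂²u/∂x² + 25.83∂²u/∂x∂y - 7.13∂²u/∂y² - 68.39∂u/∂x = 0. With A = -82.22, B = 25.83, C = -7.13, the discriminant is -1677.7255. This is an elliptic PDE.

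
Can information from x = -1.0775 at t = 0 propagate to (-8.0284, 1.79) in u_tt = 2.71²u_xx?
No. The domain of dependence is [-12.8793, -3.1775], and -1.0775 is outside this interval.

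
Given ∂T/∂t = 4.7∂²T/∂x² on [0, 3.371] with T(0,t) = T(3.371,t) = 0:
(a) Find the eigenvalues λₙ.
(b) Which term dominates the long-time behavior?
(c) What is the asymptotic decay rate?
Eigenvalues: λₙ = 4.7n²π²/3.371².
First three modes:
  n=1: λ₁ = 4.7π²/3.371² ≈ 4.082
  n=2: λ₂ = 18.8π²/3.371² ≈ 16.328 (4× faster decay)
  n=3: λ₃ = 42.3π²/3.371² ≈ 36.739 (9× faster decay)
As t → ∞, higher modes decay exponentially faster. The n=1 mode dominates: T ~ c₁ sin(πx/3.371) e^{-λ₁t}.
Decay rate: λ₁ = 4.7π²/3.371² ≈ 4.082.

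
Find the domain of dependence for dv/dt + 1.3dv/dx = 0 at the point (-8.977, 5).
A single point: x = -15.477. The characteristic through (-8.977, 5) is x - 1.3t = const, so x = -8.977 - 1.3·5 = -15.477.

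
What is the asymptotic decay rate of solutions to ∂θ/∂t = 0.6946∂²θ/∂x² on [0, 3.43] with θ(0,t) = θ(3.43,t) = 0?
Eigenvalues: λₙ = 0.6946n²π²/3.43².
First three modes:
  n=1: λ₁ = 0.6946π²/3.43² ≈ 0.583
  n=2: λ₂ = 2.7784π²/3.43² ≈ 2.331 (4× faster decay)
  n=3: λ₃ = 6.2514π²/3.43² ≈ 5.244 (9× faster decay)
As t → ∞, higher modes decay exponentially faster. The n=1 mode dominates: θ ~ c₁ sin(πx/3.43) e^{-λ₁t}.
Decay rate: λ₁ = 0.6946π²/3.43² ≈ 0.583.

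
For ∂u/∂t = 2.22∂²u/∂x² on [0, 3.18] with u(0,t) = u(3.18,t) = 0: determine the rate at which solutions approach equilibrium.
Eigenvalues: λₙ = 2.22n²π²/3.18².
First three modes:
  n=1: λ₁ = 2.22π²/3.18² ≈ 2.167
  n=2: λ₂ = 8.88π²/3.18² ≈ 8.667 (4× faster decay)
  n=3: λ₃ = 19.98π²/3.18² ≈ 19.5 (9× faster decay)
As t → ∞, higher modes decay exponentially faster. The n=1 mode dominates: u ~ c₁ sin(πx/3.18) e^{-λ₁t}.
Decay rate: λ₁ = 2.22π²/3.18² ≈ 2.167.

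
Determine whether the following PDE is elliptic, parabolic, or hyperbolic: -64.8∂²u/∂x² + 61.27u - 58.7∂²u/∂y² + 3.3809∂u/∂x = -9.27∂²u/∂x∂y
Rewriting in standard form: -64.8∂²u/∂x² + 9.27∂²u/∂x∂y - 58.7∂²u/∂y² + 3.3809∂u/∂x + 61.27u = 0. Coefficients: A = -64.8, B = 9.27, C = -58.7. B² - 4AC = -15129.1071, which is negative, so the equation is elliptic.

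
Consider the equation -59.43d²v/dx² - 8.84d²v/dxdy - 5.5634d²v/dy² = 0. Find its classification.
Elliptic. (A = -59.43, B = -8.84, C = -5.5634 gives B² - 4AC = -1244.385848.)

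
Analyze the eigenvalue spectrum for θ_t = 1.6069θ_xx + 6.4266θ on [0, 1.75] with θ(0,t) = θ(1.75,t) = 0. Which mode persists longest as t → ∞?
Eigenvalues: λₙ = 1.6069n²π²/1.75² - 6.4266.
First three modes:
  n=1: λ₁ = 1.6069π²/1.75² - 6.4266 ≈ -1.248
  n=2: λ₂ = 6.4276π²/1.75² - 6.4266 ≈ 14.288
  n=3: λ₃ = 14.4621π²/1.75² - 6.4266 ≈ 40.181
Since 1.6069π²/1.75² ≈ 5.179 < 6.4266, λ₁ < 0.
The n=1 mode grows fastest (−λₙ is largest for n=1) → dominates.
Asymptotic: θ ~ c₁ sin(πx/1.75) e^{1.248t} (exponential growth at rate −λ₁ ≈ 1.248).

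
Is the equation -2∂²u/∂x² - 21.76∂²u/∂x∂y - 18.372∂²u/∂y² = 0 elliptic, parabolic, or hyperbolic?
Computing B² - 4AC with A = -2, B = -21.76, C = -18.372: discriminant = 326.5216 (positive). Answer: hyperbolic.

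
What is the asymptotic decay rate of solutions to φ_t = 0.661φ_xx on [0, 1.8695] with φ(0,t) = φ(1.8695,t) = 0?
Eigenvalues: λₙ = 0.661n²π²/1.8695².
First three modes:
  n=1: λ₁ = 0.661π²/1.8695² ≈ 1.867
  n=2: λ₂ = 2.644π²/1.8695² ≈ 7.466 (4× faster decay)
  n=3: λ₃ = 5.949π²/1.8695² ≈ 16.799 (9× faster decay)
As t → ∞, higher modes decay exponentially faster. The n=1 mode dominates: φ ~ c₁ sin(πx/1.8695) e^{-λ₁t}.
Decay rate: λ₁ = 0.661π²/1.8695² ≈ 1.867.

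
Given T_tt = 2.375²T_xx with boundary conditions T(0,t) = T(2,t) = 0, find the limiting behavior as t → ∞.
T oscillates (no decay). Energy is conserved; the solution oscillates indefinitely as standing waves.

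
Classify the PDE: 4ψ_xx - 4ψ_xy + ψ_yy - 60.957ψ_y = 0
A = 4, B = -4, C = 1. Discriminant B² - 4AC = 0. Since 0 = 0, parabolic.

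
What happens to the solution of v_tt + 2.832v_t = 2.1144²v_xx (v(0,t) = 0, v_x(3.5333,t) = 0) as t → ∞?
v → 0. Damping (γ=2.832) dissipates energy; oscillations decay exponentially.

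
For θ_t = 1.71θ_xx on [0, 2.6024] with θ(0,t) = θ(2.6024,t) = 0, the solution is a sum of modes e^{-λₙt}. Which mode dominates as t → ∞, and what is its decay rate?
Eigenvalues: λₙ = 1.71n²π²/2.6024².
First three modes:
  n=1: λ₁ = 1.71π²/2.6024² ≈ 2.492
  n=2: λ₂ = 6.84π²/2.6024² ≈ 9.968 (4× faster decay)
  n=3: λ₃ = 15.39π²/2.6024² ≈ 22.428 (9× faster decay)
As t → ∞, higher modes decay exponentially faster. The n=1 mode dominates: θ ~ c₁ sin(πx/2.6024) e^{-λ₁t}.
Decay rate: λ₁ = 1.71π²/2.6024² ≈ 2.492.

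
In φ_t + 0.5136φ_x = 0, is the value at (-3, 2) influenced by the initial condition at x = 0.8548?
No. Only data at x = -4.0272 affects (-3, 2). Advection has one-way propagation along characteristics.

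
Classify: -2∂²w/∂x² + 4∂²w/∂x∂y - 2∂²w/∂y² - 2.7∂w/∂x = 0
Parabolic (discriminant = 0).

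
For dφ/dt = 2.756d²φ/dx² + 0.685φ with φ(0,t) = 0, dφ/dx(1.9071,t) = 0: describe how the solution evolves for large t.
φ → 0. Diffusion dominates reaction (r=0.685 < κπ²/(4L²)≈1.87); solution decays.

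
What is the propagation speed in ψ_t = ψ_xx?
Infinite. The heat equation is parabolic, not hyperbolic, so disturbances propagate instantly.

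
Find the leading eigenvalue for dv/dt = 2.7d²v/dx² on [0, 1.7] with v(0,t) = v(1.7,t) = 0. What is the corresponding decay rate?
Eigenvalues: λₙ = 2.7n²π²/1.7².
First three modes:
  n=1: λ₁ = 2.7π²/1.7² ≈ 9.221
  n=2: λ₂ = 10.8π²/1.7² ≈ 36.883 (4× faster decay)
  n=3: λ₃ = 24.3π²/1.7² ≈ 82.987 (9× faster decay)
As t → ∞, higher modes decay exponentially faster. The n=1 mode dominates: v ~ c₁ sin(πx/1.7) e^{-λ₁t}.
Decay rate: λ₁ = 2.7π²/1.7² ≈ 9.221.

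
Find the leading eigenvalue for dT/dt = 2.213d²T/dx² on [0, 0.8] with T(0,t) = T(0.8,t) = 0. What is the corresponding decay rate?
Eigenvalues: λₙ = 2.213n²π²/0.8².
First three modes:
  n=1: λ₁ = 2.213π²/0.8² ≈ 34.127
  n=2: λ₂ = 8.852π²/0.8² ≈ 136.509 (4× faster decay)
  n=3: λ₃ = 19.917π²/0.8² ≈ 307.145 (9× faster decay)
As t → ∞, higher modes decay exponentially faster. The n=1 mode dominates: T ~ c₁ sin(πx/0.8) e^{-λ₁t}.
Decay rate: λ₁ = 2.213π²/0.8² ≈ 34.127.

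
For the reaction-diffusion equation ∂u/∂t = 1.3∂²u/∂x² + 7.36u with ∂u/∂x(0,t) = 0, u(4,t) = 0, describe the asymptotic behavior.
u grows unboundedly. Reaction dominates diffusion (r=7.36 > κπ²/(4L²)≈0.2); solution grows exponentially.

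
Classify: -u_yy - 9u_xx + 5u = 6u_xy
Rewriting in standard form: -9u_xx - 6u_xy - u_yy + 5u = 0. Parabolic (discriminant = 0).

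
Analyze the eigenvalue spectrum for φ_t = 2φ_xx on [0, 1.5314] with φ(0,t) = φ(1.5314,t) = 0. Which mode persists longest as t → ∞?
Eigenvalues: λₙ = 2n²π²/1.5314².
First three modes:
  n=1: λ₁ = 2π²/1.5314² ≈ 8.417
  n=2: λ₂ = 8π²/1.5314² ≈ 33.668 (4× faster decay)
  n=3: λ₃ = 18π²/1.5314² ≈ 75.752 (9× faster decay)
As t → ∞, higher modes decay exponentially faster. The n=1 mode dominates: φ ~ c₁ sin(πx/1.5314) e^{-λ₁t}.
Decay rate: λ₁ = 2π²/1.5314² ≈ 8.417.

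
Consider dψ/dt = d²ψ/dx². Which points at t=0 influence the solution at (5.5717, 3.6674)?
The entire real line. The heat equation has infinite propagation speed: any initial disturbance instantly affects all points (though exponentially small far away).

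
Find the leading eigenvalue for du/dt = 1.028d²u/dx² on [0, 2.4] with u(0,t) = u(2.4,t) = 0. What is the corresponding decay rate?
Eigenvalues: λₙ = 1.028n²π²/2.4².
First three modes:
  n=1: λ₁ = 1.028π²/2.4² ≈ 1.761
  n=2: λ₂ = 4.112π²/2.4² ≈ 7.046 (4× faster decay)
  n=3: λ₃ = 9.252π²/2.4² ≈ 15.853 (9× faster decay)
As t → ∞, higher modes decay exponentially faster. The n=1 mode dominates: u ~ c₁ sin(πx/2.4) e^{-λ₁t}.
Decay rate: λ₁ = 1.028π²/2.4² ≈ 1.761.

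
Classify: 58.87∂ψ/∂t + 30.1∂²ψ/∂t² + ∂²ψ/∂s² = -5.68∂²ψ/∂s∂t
Rewriting in standard form: ∂²ψ/∂s² + 5.68∂²ψ/∂s∂t + 30.1∂²ψ/∂t² + 58.87∂ψ/∂t = 0. Elliptic (discriminant = -88.1376).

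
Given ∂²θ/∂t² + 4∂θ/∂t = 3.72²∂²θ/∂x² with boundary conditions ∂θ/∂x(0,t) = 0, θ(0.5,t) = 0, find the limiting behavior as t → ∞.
θ → 0. Damping (γ=4) dissipates energy; oscillations decay exponentially.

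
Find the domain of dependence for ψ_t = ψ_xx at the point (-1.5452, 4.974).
The entire real line. The heat equation has infinite propagation speed: any initial disturbance instantly affects all points (though exponentially small far away).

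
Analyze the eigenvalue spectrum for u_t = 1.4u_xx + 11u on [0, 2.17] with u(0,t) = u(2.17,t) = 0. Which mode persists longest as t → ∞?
Eigenvalues: λₙ = 1.4n²π²/2.17² - 11.
First three modes:
  n=1: λ₁ = 1.4π²/2.17² - 11 ≈ -8.066
  n=2: λ₂ = 5.6π²/2.17² - 11 ≈ 0.737
  n=3: λ₃ = 12.6π²/2.17² - 11 ≈ 15.409
Since 1.4π²/2.17² ≈ 2.934 < 11, λ₁ < 0.
The n=1 mode grows fastest (−λₙ is largest for n=1) → dominates.
Asymptotic: u ~ c₁ sin(πx/2.17) e^{8.066t} (exponential growth at rate −λ₁ ≈ 8.066).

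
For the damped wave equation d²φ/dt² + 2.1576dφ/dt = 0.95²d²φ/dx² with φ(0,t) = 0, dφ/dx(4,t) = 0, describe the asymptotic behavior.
φ → 0. Damping (γ=2.1576) dissipates energy; oscillations decay exponentially.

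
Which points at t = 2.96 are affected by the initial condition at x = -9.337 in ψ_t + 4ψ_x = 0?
At x = 2.503. The characteristic carries data from (-9.337, 0) to (2.503, 2.96).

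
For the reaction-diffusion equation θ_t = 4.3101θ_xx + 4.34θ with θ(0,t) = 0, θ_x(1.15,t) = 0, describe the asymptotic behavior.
θ → 0. Diffusion dominates reaction (r=4.34 < κπ²/(4L²)≈8.04); solution decays.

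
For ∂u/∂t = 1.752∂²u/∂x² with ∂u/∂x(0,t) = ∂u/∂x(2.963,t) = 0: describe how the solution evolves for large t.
u → constant (steady state). Heat is conserved (no flux at boundaries); solution approaches the spatial average.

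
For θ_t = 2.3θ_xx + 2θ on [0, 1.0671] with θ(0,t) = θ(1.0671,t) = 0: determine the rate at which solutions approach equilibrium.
Eigenvalues: λₙ = 2.3n²π²/1.0671² - 2.
First three modes:
  n=1: λ₁ = 2.3π²/1.0671² - 2 ≈ 17.935
  n=2: λ₂ = 9.2π²/1.0671² - 2 ≈ 77.74
  n=3: λ₃ = 20.7π²/1.0671² - 2 ≈ 177.415
Since 2.3π²/1.0671² ≈ 19.935 > 2, all λₙ > 0.
The n=1 mode decays slowest → dominates as t → ∞.
Asymptotic: θ ~ c₁ sin(πx/1.0671) e^{-λ₁t} with decay rate λ₁ ≈ 17.935.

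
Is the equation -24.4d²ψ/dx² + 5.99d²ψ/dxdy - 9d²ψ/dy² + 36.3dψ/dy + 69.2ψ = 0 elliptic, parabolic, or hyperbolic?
Computing B² - 4AC with A = -24.4, B = 5.99, C = -9: discriminant = -842.5199 (negative). Answer: elliptic.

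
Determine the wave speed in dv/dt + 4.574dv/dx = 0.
Speed = 4.574. Information travels along x - 4.574t = const (rightward).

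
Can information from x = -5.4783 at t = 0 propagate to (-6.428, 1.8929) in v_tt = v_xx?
Yes. The domain of dependence is [-8.3209, -4.5351], and -5.4783 ∈ [-8.3209, -4.5351].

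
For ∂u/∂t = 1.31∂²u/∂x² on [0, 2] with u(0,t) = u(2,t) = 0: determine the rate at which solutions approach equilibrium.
Eigenvalues: λₙ = 1.31n²π²/2².
First three modes:
  n=1: λ₁ = 1.31π²/2² ≈ 3.232
  n=2: λ₂ = 5.24π²/2² ≈ 12.929 (4× faster decay)
  n=3: λ₃ = 11.79π²/2² ≈ 29.091 (9× faster decay)
As t → ∞, higher modes decay exponentially faster. The n=1 mode dominates: u ~ c₁ sin(πx/2) e^{-λ₁t}.
Decay rate: λ₁ = 1.31π²/2² ≈ 3.232.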